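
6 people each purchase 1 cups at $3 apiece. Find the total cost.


Cost per person:
1 x $3 = $3
Group total:
6 x $3 = $18

$18


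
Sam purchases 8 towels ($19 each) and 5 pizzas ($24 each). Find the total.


Cost of towels:
8 x $19 = $152
Cost of pizzas:
5 x $24 = $120
Add both:
$152 + $120 = $272

$272


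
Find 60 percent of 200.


Convert percentage to decimal:
60% = 0.6
Multiply:
200 x 0.6 = 120

120


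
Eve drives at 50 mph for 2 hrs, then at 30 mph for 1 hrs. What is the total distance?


Leg 1 distance:
50 x 2 = 100 miles
Leg 2 distance:
30 x 1 = 30 miles
Total distance:
100 + 30 = 130 miles

130 miles


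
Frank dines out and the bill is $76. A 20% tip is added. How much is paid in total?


Calculate the tip:
20% of $76 = $15.20
Add tip to meal cost:
$76 + $15.20 = $91.20

$91.20


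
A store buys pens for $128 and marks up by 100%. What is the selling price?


Calculate the markup amount:
100% of $128 = $128
Add to cost:
$128 + $128 = $256

$256


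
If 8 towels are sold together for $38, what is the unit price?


Total cost: $38
Number of items: 8
Unit price: $38 / 8 = $4.75

$4.75


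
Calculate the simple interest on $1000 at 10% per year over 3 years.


Use the formula I = P x R x T / 100
P x R x T = 1000 x 10 x 3 = 30000
I = 30000 / 100 = $300

$300


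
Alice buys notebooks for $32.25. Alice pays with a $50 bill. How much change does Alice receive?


Start with the amount paid:
$50
Subtract the price:
$50 - $32.25 = $17.75

$17.75


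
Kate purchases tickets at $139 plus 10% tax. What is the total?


Calculate the tax:
10% of $139 = $13.90
Add tax to price:
$139 + $13.90 = $152.90

$152.90


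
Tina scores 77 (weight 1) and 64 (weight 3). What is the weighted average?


Weighted sum:
1 x 77 + 3 x 64 = 269
Total weight:
1 + 3 = 4
Weighted average:
269 / 4 = 67.25

67.25


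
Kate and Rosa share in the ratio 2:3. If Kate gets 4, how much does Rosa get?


Find the multiplier:
4 / 2 = 2
Apply to Rosa's share:
3 x 2 = 6

6


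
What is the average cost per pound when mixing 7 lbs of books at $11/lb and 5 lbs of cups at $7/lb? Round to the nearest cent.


Cost of books:
7 x $11 = $77
Cost of cups:
5 x $7 = $35
Total cost: $77 + $35 = $112
Total weight: 12 lbs
Average: $112 / 12 = $9.3333... ≈ $9.33/lb

$9.33/lb


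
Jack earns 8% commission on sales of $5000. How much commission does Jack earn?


Convert rate to decimal:
8% = 0.08
Multiply by sales:
$5000 x 0.08 = $400

$400


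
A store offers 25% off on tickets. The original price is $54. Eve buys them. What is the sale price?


Calculate the discount amount:
25% of $54 = $13.50
Subtract from original:
$54 - $13.50 = $40.50

$40.50


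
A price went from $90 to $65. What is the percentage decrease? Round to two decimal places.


Find the absolute change:
|65 - 90| = 25
Divide by original and multiply by 100:
25 / 90 x 100 = 27.7777...% ≈ 27.78%

27.78%


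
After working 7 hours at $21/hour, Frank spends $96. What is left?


Calculate earnings:
7 x $21 = $147
Subtract spending:
$147 - $96 = $51

$51


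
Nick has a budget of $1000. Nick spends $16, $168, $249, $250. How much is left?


Add up expenses:
$16 + $168 + $249 + $250 = $683
Subtract from budget:
$1000 - $683 = $317

$317


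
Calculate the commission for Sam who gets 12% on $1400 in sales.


Convert rate to decimal:
12% = 0.12
Multiply by sales:
$1400 x 0.12 = $168

$168


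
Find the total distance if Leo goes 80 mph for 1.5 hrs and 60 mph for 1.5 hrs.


Leg 1 distance:
80 x 1.5 = 120 miles
Leg 2 distance:
60 x 1.5 = 90 miles
Total distance:
120 + 90 = 210 miles

210 miles


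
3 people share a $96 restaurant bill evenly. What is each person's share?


Total bill: $96
Number of people: 3
Each pays: $96 / 3 = $32

$32


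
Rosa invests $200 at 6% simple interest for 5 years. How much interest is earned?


Use the formula I = P x R x T / 100
P x R x T = 200 x 6 x 5 = 6000
I = 6000 / 100 = $60

$60


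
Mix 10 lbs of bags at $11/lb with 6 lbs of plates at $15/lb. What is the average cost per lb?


Cost of bags:
10 x $11 = $110
Cost of plates:
6 x $15 = $90
Total cost: $110 + $90 = $200
Total weight: 16 lbs
Average: $200 / 16 = $12.50/lb

$12.50/lb


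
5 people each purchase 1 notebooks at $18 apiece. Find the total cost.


Cost per person:
1 x $18 = $18
Group total:
5 x $18 = $90

$90


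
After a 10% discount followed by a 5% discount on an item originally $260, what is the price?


First discount:
10% of $260 = $26
Price after first discount:
$260 - $26 = $234
Second discount:
5% of $234 = $11.70
Final price:
$234 - $11.70 = $222.30

$222.30


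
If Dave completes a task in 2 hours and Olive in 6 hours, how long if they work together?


Dave's rate: 1/2 of the job per hour
Olive's rate: 1/6 of the job per hour
Combined rate: 1/2 + 1/6 = 2/3 per hour
Time = 1 / (2/3) = 3/2 = 1.5 hours

1.5 hours


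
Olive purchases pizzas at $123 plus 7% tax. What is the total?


Calculate the tax:
7% of $123 = $8.61
Add tax to price:
$123 + $8.61 = $131.61

$131.61


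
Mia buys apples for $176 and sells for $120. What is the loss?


Selling price = $120
Cost price = $176
Loss = cost price - selling price:
Loss = $176 - $120 = $56

$56


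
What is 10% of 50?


Convert percentage to decimal:
10% = 0.1
Multiply:
50 x 0.1 = 5

5


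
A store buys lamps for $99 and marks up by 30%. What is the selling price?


Calculate the markup amount:
30% of $99 = $29.70
Add to cost:
$99 + $29.70 = $128.70

$128.70


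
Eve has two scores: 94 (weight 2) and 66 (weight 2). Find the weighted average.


Weighted sum:
2 x 94 + 2 x 66 = 320
Total weight:
2 + 2 = 4
Weighted average:
320 / 4 = 80

80


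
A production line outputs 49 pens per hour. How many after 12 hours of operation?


Production rate: 49 pens per hour
Time: 12 hours
Total: 49 x 12 = 588 pens

588 pens


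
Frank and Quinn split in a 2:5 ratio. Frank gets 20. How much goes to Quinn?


Find the multiplier:
20 / 2 = 10
Apply to Quinn's share:
5 x 10 = 50

50


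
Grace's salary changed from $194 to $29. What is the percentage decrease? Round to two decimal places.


Find the absolute change:
|29 - 194| = 165
Divide by original and multiply by 100:
165 / 194 x 100 = 85.0515...% ≈ 85.05%

85.05%


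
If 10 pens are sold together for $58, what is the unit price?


Total cost: $58
Number of items: 10
Unit price: $58 / 10 = $5.80

$5.80


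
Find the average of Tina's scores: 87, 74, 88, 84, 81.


Add the scores:
87 + 74 + 88 + 84 + 81 = 414
Divide by the number of tests:
414 / 5 = 82.8

82.8


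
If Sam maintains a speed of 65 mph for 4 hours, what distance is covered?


Use the formula: distance = speed x time
Speed = 65 mph, Time = 4 hours
65 x 4 = 260 miles

260 miles


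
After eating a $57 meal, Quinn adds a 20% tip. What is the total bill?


Calculate the tip:
20% of $57 = $11.40
Add tip to meal cost:
$57 + $11.40 = $68.40

$68.40


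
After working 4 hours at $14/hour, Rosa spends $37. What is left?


Calculate earnings:
4 x $14 = $56
Subtract spending:
$56 - $37 = $19

$19


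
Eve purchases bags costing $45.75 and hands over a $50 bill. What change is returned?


Start with the amount paid:
$50
Subtract the price:
$50 - $45.75 = $4.25

$4.25


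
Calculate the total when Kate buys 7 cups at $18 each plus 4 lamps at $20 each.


Cost of cups:
7 x $18 = $126
Cost of lamps:
4 x $20 = $80
Add both:
$126 + $80 = $206

$206


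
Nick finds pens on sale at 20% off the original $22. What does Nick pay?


Calculate the discount amount:
20% of $22 = $4.40
Subtract from original:
$22 - $4.40 = $17.60

$17.60


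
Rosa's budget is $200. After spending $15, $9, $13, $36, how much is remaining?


Add up expenses:
$15 + $9 + $13 + $36 = $73
Subtract from budget:
$200 - $73 = $127

$127


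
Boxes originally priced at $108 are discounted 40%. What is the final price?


Calculate the discount amount:
40% of $108 = $43.20
Subtract from original:
$108 - $43.20 = $64.80

$64.80


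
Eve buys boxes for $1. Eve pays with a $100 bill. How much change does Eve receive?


Start with the amount paid:
$100
Subtract the price:
$100 - $1 = $99

$99


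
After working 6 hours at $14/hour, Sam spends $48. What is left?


Calculate earnings:
6 x $14 = $84
Subtract spending:
$84 - $48 = $36

$36


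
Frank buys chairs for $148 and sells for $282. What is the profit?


Selling price = $282
Cost price = $148
Profit = selling price - cost price:
Profit = $282 - $148 = $134

$134


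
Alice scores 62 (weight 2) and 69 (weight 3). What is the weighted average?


Weighted sum:
2 x 62 + 3 x 69 = 331
Total weight:
2 + 3 = 5
Weighted average:
331 / 5 = 66.2

66.2


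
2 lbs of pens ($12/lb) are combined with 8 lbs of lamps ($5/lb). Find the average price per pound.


Cost of pens:
2 x $12 = $24
Cost of lamps:
8 x $5 = $40
Total cost: $24 + $40 = $64
Total weight: 10 lbs
Average: $64 / 10 = $6.40/lb

$6.40/lb


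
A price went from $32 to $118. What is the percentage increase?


Find the absolute change:
|118 - 32| = 86
Divide by original and multiply by 100:
86 / 32 x 100 = 268.75%

268.75%


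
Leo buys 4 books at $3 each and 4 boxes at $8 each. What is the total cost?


Cost of books:
4 x $3 = $12
Cost of boxes:
4 x $8 = $32
Add both:
$12 + $32 = $44

$44


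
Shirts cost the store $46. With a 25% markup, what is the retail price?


Calculate the markup amount:
25% of $46 = $11.50
Add to cost:
$46 + $11.50 = $57.50

$57.50


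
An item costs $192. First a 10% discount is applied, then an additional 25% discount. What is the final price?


First discount:
10% of $192 = $19.20
Price after first discount:
$192 - $19.20 = $172.80
Second discount:
25% of $172.80 = $43.20
Final price:
$172.80 - $43.20 = $129.60

$129.60


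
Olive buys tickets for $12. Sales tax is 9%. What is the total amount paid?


Calculate the tax:
9% of $12 = $1.08
Add tax to price:
$12 + $1.08 = $13.08

$13.08


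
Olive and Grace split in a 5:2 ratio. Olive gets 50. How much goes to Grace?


Find the multiplier:
50 / 5 = 10
Apply to Grace's share:
2 x 10 = 20

20


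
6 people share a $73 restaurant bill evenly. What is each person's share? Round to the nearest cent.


Total bill: $73
Number of people: 6
Each pays: $73 / 6 = $12.1666... ≈ $12.17

$12.17


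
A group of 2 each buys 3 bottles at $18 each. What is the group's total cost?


Cost per person:
3 x $18 = $54
Group total:
2 x $54 = $108

$108


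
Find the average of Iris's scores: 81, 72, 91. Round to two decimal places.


Add the scores:
81 + 72 + 91 = 244
Divide by the number of tests:
244 / 3 = 81.3333... ≈ 81.33

81.33


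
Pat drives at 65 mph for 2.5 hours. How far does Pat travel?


Use the formula: distance = speed x time
Speed = 65 mph, Time = 2.5 hours
65 x 2.5 = 162.5 miles

162.5 miles


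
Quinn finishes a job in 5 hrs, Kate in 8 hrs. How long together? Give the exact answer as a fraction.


Quinn's rate: 1/5 of the job per hour
Kate's rate: 1/8 of the job per hour
Combined rate: 1/5 + 1/8 = 13/40 per hour
Time = 1 / (13/40) = 40/13 hours (≈ 3.08 hours)

40/13 hours


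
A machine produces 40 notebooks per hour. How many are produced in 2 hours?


Production rate: 40 notebooks per hour
Time: 2 hours
Total: 40 x 2 = 80 notebooks

80 notebooks


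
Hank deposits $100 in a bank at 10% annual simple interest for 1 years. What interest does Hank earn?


Use the formula I = P x R x T / 100
P x R x T = 100 x 10 x 1 = 1000
I = 1000 / 100 = $10

$10


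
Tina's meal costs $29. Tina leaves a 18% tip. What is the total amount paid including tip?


Calculate the tip:
18% of $29 = $5.22
Add tip to meal cost:
$29 + $5.22 = $34.22

$34.22


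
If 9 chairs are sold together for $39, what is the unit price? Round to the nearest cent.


Total cost: $39
Number of items: 9
Unit price: $39 / 9 = $4.3333... ≈ $4.33

$4.33


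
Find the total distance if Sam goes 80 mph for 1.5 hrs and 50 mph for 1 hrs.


Leg 1 distance:
80 x 1.5 = 120 miles
Leg 2 distance:
50 x 1 = 50 miles
Total distance:
120 + 50 = 170 miles

170 miles


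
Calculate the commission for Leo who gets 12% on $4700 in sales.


Convert rate to decimal:
12% = 0.12
Multiply by sales:
$4700 x 0.12 = $564

$564


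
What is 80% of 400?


Convert percentage to decimal:
80% = 0.8
Multiply:
400 x 0.8 = 320

320


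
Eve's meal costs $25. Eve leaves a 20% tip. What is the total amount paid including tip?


Calculate the tip:
20% of $25 = $5
Add tip to meal cost:
$25 + $5 = $30

$30


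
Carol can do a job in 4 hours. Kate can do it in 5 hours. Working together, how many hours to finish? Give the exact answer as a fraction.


Carol's rate: 1/4 of the job per hour
Kate's rate: 1/5 of the job per hour
Combined rate: 1/4 + 1/5 = 9/20 per hour
Time = 1 / (9/20) = 20/9 hours (≈ 2.22 hours)

20/9 hours


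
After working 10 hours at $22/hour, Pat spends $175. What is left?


Calculate earnings:
10 x $22 = $220
Subtract spending:
$220 - $175 = $45

$45


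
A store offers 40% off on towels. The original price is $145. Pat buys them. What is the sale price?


Calculate the discount amount:
40% of $145 = $58
Subtract from original:
$145 - $58 = $87

$87


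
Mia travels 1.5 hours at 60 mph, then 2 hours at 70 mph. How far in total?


Leg 1 distance:
60 x 1.5 = 90 miles
Leg 2 distance:
70 x 2 = 140 miles
Total distance:
90 + 140 = 230 miles

230 miles


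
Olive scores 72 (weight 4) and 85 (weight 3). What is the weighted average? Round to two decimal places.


Weighted sum:
4 x 72 + 3 x 85 = 543
Total weight:
4 + 3 = 7
Weighted average:
543 / 7 = 77.5714... ≈ 77.57

77.57


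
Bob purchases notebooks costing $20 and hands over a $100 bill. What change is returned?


Start with the amount paid:
$100
Subtract the price:
$100 - $20 = $80

$80


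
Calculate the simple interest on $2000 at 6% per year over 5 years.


Use the formula I = P x R x T / 100
P x R x T = 2000 x 6 x 5 = 60000
I = 60000 / 100 = $600

$600


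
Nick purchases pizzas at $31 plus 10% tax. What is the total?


Calculate the tax:
10% of $31 = $3.10
Add tax to price:
$31 + $3.10 = $34.10

$34.10


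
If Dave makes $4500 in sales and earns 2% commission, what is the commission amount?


Convert rate to decimal:
2% = 0.02
Multiply by sales:
$4500 x 0.02 = $90

$90


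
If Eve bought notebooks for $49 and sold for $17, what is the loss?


Selling price = $17
Cost price = $49
Loss = cost price - selling price:
Loss = $49 - $17 = $32

$32


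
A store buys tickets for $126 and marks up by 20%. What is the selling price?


Calculate the markup amount:
20% of $126 = $25.20
Add to cost:
$126 + $25.20 = $151.20

$151.20


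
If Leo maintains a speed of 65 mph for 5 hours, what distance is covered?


Use the formula: distance = speed x time
Speed = 65 mph, Time = 5 hours
65 x 5 = 325 miles

325 miles


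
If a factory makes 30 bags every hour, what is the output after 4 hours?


Production rate: 30 bags per hour
Time: 4 hours
Total: 30 x 4 = 120 bags

120 bags


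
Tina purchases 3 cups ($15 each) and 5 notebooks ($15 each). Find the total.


Cost of cups:
3 x $15 = $45
Cost of notebooks:
5 x $15 = $75
Add both:
$45 + $75 = $120

$120


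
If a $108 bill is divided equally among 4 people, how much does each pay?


Total bill: $108
Number of people: 4
Each pays: $108 / 4 = $27

$27


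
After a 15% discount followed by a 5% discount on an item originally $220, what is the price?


First discount:
15% of $220 = $33
Price after first discount:
$220 - $33 = $187
Second discount:
5% of $187 = $9.35
Final price:
$187 - $9.35 = $177.65

$177.65


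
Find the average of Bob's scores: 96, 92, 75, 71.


Add the scores:
96 + 92 + 75 + 71 = 334
Divide by the number of tests:
334 / 4 = 83.5

83.5


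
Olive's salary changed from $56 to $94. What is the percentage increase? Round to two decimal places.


Find the absolute change:
|94 - 56| = 38
Divide by original and multiply by 100:
38 / 56 x 100 = 67.8571...% ≈ 67.86%

67.86%


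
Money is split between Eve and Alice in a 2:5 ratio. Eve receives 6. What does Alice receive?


Find the multiplier:
6 / 2 = 3
Apply to Alice's share:
5 x 3 = 15

15


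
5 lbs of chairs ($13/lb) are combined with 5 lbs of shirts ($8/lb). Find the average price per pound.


Cost of chairs:
5 x $13 = $65
Cost of shirts:
5 x $8 = $40
Total cost: $65 + $40 = $105
Total weight: 10 lbs
Average: $105 / 10 = $10.50/lb

$10.50/lb


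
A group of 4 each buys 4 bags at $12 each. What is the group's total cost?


Cost per person:
4 x $12 = $48
Group total:
4 x $48 = $192

$192


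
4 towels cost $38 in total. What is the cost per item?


Total cost: $38
Number of items: 4
Unit price: $38 / 4 = $9.50

$9.50


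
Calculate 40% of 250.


Convert percentage to decimal:
40% = 0.4
Multiply:
250 x 0.4 = 100

100


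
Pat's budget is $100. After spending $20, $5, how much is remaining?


Add up expenses:
$20 + $5 = $25
Subtract from budget:
$100 - $25 = $75

$75


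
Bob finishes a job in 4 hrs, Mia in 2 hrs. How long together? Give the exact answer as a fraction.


Bob's rate: 1/4 of the job per hour
Mia's rate: 1/2 of the job per hour
Combined rate: 1/4 + 1/2 = 3/4 per hour
Time = 1 / (3/4) = 4/3 hours (≈ 1.33 hours)

4/3 hours


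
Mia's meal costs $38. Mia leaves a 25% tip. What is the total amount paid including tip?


Calculate the tip:
25% of $38 = $9.50
Add tip to meal cost:
$38 + $9.50 = $47.50

$47.50


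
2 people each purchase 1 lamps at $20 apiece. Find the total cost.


Cost per person:
1 x $20 = $20
Group total:
2 x $20 = $40

$40


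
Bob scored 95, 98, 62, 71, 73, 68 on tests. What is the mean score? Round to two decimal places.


Add the scores:
95 + 98 + 62 + 71 + 73 + 68 = 467
Divide by the number of tests:
467 / 6 = 77.8333... ≈ 77.83

77.83


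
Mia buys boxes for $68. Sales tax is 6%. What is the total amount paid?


Calculate the tax:
6% of $68 = $4.08
Add tax to price:
$68 + $4.08 = $72.08

$72.08


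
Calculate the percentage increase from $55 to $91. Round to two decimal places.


Find the absolute change:
|91 - 55| = 36
Divide by original and multiply by 100:
36 / 55 x 100 = 65.4545...% ≈ 65.45%

65.45%


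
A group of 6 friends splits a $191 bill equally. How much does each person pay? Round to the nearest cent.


Total bill: $191
Number of people: 6
Each pays: $191 / 6 = $31.8333... ≈ $31.83

$31.83


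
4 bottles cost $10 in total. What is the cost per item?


Total cost: $10
Number of items: 4
Unit price: $10 / 4 = $2.50

$2.50


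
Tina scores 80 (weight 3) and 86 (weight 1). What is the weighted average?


Weighted sum:
3 x 80 + 1 x 86 = 326
Total weight:
3 + 1 = 4
Weighted average:
326 / 4 = 81.5

81.5


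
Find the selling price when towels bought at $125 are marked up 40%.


Calculate the markup amount:
40% of $125 = $50
Add to cost:
$125 + $50 = $175

$175


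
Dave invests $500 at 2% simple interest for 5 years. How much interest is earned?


Use the formula I = P x R x T / 100
P x R x T = 500 x 2 x 5 = 5000
I = 5000 / 100 = $50

$50


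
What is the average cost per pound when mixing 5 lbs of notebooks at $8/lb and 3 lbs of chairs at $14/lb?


Cost of notebooks:
5 x $8 = $40
Cost of chairs:
3 x $14 = $42
Total cost: $40 + $42 = $82
Total weight: 8 lbs
Average: $82 / 8 = $10.25/lb

$10.25/lb


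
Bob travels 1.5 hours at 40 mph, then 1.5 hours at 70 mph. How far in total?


Leg 1 distance:
40 x 1.5 = 60 miles
Leg 2 distance:
70 x 1.5 = 105 miles
Total distance:
60 + 105 = 165 miles

165 miles


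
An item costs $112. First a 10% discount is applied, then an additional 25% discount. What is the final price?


First discount:
10% of $112 = $11.20
Price after first discount:
$112 - $11.20 = $100.80
Second discount:
25% of $100.80 = $25.20
Final price:
$100.80 - $25.20 = $75.60

$75.60


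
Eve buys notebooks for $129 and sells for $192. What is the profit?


Selling price = $192
Cost price = $129
Profit = selling price - cost price:
Profit = $192 - $129 = $63

$63


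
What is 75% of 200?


Convert percentage to decimal:
75% = 0.75
Multiply:
200 x 0.75 = 150

150


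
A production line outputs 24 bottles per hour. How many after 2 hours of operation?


Production rate: 24 bottles per hour
Time: 2 hours
Total: 24 x 2 = 48 bottles

48 bottles


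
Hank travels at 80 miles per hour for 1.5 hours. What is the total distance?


Use the formula: distance = speed x time
Speed = 80 mph, Time = 1.5 hours
80 x 1.5 = 120 miles

120 miles


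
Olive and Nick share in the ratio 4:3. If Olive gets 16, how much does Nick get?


Find the multiplier:
16 / 4 = 4
Apply to Nick's share:
3 x 4 = 12

12


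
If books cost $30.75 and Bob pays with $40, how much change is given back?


Start with the amount paid:
$40
Subtract the price:
$40 - $30.75 = $9.25

$9.25


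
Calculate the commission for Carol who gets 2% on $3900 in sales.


Convert rate to decimal:
2% = 0.02
Multiply by sales:
$3900 x 0.02 = $78

$78


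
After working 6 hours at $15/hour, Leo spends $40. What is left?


Calculate earnings:
6 x $15 = $90
Subtract spending:
$90 - $40 = $50

$50


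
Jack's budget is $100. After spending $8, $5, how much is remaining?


Add up expenses:
$8 + $5 = $13
Subtract from budget:
$100 - $13 = $87

$87


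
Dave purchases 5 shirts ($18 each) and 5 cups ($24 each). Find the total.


Cost of shirts:
5 x $18 = $90
Cost of cups:
5 x $24 = $120
Add both:
$90 + $120 = $210

$210


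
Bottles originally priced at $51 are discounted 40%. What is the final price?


Calculate the discount amount:
40% of $51 = $20.40
Subtract from original:
$51 - $20.40 = $30.60

$30.60


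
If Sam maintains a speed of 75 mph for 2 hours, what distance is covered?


Use the formula: distance = speed x time
Speed = 75 mph, Time = 2 hours
75 x 2 = 150 miles

150 miles


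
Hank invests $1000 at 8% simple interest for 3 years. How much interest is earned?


Use the formula I = P x R x T / 100
P x R x T = 1000 x 8 x 3 = 24000
I = 24000 / 100 = $240

$240


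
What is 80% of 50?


Convert percentage to decimal:
80% = 0.8
Multiply:
50 x 0.8 = 40

40


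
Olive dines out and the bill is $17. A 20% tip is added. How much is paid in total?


Calculate the tip:
20% of $17 = $3.40
Add tip to meal cost:
$17 + $3.40 = $20.40

$20.40


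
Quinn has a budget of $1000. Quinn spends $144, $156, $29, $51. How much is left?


Add up expenses:
$144 + $156 + $29 + $51 = $380
Subtract from budget:
$1000 - $380 = $620

$620


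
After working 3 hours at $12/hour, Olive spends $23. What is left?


Calculate earnings:
3 x $12 = $36
Subtract spending:
$36 - $23 = $13

$13


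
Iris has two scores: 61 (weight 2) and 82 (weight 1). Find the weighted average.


Weighted sum:
2 x 61 + 1 x 82 = 204
Total weight:
2 + 1 = 3
Weighted average:
204 / 3 = 68

68


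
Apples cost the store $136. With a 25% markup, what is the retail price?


Calculate the markup amount:
25% of $136 = $34
Add to cost:
$136 + $34 = $170

$170


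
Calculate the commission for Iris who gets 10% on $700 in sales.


Convert rate to decimal:
10% = 0.1
Multiply by sales:
$700 x 0.1 = $70

$70


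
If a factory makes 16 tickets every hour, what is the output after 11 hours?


Production rate: 16 tickets per hour
Time: 11 hours
Total: 16 x 11 = 176 tickets

176 tickets


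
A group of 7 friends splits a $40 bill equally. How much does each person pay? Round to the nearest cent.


Total bill: $40
Number of people: 7
Each pays: $40 / 7 = $5.7142... ≈ $5.71

$5.71


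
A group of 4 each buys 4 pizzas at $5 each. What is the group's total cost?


Cost per person:
4 x $5 = $20
Group total:
4 x $20 = $80

$80


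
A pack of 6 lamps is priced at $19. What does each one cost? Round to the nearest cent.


Total cost: $19
Number of items: 6
Unit price: $19 / 6 = $3.1666... ≈ $3.17

$3.17


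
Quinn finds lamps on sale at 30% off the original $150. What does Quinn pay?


Calculate the discount amount:
30% of $150 = $45
Subtract from original:
$150 - $45 = $105

$105


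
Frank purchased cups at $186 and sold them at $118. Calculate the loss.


Selling price = $118
Cost price = $186
Loss = cost price - selling price:
Loss = $186 - $118 = $68

$68


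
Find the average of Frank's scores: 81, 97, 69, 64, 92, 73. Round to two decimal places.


Add the scores:
81 + 97 + 69 + 64 + 92 + 73 = 476
Divide by the number of tests:
476 / 6 = 79.3333... ≈ 79.33

79.33


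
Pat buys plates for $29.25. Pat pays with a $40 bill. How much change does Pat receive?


Start with the amount paid:
$40
Subtract the price:
$40 - $29.25 = $10.75

$10.75


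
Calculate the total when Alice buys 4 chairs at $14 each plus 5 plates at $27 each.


Cost of chairs:
4 x $14 = $56
Cost of plates:
5 x $27 = $135
Add both:
$56 + $135 = $191

$191


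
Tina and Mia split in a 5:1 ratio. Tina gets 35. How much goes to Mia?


Find the multiplier:
35 / 5 = 7
Apply to Mia's share:
1 x 7 = 7

7


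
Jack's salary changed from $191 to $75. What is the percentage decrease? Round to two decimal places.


Find the absolute change:
|75 - 191| = 116
Divide by original and multiply by 100:
116 / 191 x 100 = 60.7329...% ≈ 60.73%

60.73%


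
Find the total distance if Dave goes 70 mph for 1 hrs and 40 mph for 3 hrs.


Leg 1 distance:
70 x 1 = 70 miles
Leg 2 distance:
40 x 3 = 120 miles
Total distance:
70 + 120 = 190 miles

190 miles


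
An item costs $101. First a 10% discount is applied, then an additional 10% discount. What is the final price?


First discount:
10% of $101 = $10.10
Price after first discount:
$101 - $10.10 = $90.90
Second discount:
10% of $90.90 = $9.09
Final price:
$90.90 - $9.09 = $81.81

$81.81


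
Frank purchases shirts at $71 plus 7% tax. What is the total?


Calculate the tax:
7% of $71 = $4.97
Add tax to price:
$71 + $4.97 = $75.97

$75.97


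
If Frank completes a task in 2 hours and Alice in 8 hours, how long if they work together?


Frank's rate: 1/2 of the job per hour
Alice's rate: 1/8 of the job per hour
Combined rate: 1/2 + 1/8 = 5/8 per hour
Time = 1 / (5/8) = 8/5 = 1.6 hours

1.6 hours


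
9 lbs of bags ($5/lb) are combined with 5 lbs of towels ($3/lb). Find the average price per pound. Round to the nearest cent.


Cost of bags:
9 x $5 = $45
Cost of towels:
5 x $3 = $15
Total cost: $45 + $15 = $60
Total weight: 14 lbs
Average: $60 / 14 = $4.2857... ≈ $4.29/lb

$4.29/lb


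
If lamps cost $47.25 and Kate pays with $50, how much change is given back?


Start with the amount paid:
$50
Subtract the price:
$50 - $47.25 = $2.75

$2.75


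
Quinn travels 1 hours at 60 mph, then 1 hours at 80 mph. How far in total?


Leg 1 distance:
60 x 1 = 60 miles
Leg 2 distance:
80 x 1 = 80 miles
Total distance:
60 + 80 = 140 miles

140 miles


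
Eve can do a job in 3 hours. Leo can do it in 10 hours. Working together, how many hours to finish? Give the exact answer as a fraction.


Eve's rate: 1/3 of the job per hour
Leo's rate: 1/10 of the job per hour
Combined rate: 1/3 + 1/10 = 13/30 per hour
Time = 1 / (13/30) = 30/13 hours (≈ 2.31 hours)

30/13 hours


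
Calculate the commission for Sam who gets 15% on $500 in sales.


Convert rate to decimal:
15% = 0.15
Multiply by sales:
$500 x 0.15 = $75

$75


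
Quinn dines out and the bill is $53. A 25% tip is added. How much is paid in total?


Calculate the tip:
25% of $53 = $13.25
Add tip to meal cost:
$53 + $13.25 = $66.25

$66.25


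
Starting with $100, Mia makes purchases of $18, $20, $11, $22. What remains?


Add up expenses:
$18 + $20 + $11 + $22 = $71
Subtract from budget:
$100 - $71 = $29

$29


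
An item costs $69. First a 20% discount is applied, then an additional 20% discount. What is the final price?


First discount:
20% of $69 = $13.80
Price after first discount:
$69 - $13.80 = $55.20
Second discount:
20% of $55.20 = $11.04
Final price:
$55.20 - $11.04 = $44.16

$44.16


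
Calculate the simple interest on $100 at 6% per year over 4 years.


Use the formula I = P x R x T / 100
P x R x T = 100 x 6 x 4 = 2400
I = 2400 / 100 = $24

$24


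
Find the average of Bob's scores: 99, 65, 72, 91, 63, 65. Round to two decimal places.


Add the scores:
99 + 65 + 72 + 91 + 63 + 65 = 455
Divide by the number of tests:
455 / 6 = 75.8333... ≈ 75.83

75.83


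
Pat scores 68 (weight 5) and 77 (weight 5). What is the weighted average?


Weighted sum:
5 x 68 + 5 x 77 = 725
Total weight:
5 + 5 = 10
Weighted average:
725 / 10 = 72.5

72.5


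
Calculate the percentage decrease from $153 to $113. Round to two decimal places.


Find the absolute change:
|113 - 153| = 40
Divide by original and multiply by 100:
40 / 153 x 100 = 26.1437...% ≈ 26.14%

26.14%


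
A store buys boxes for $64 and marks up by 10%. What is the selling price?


Calculate the markup amount:
10% of $64 = $6.40
Add to cost:
$64 + $6.40 = $70.40

$70.40


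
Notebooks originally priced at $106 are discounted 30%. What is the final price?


Calculate the discount amount:
30% of $106 = $31.80
Subtract from original:
$106 - $31.80 = $74.20

$74.20


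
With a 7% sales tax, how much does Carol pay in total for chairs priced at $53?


Calculate the tax:
7% of $53 = $3.71
Add tax to price:
$53 + $3.71 = $56.71

$56.71


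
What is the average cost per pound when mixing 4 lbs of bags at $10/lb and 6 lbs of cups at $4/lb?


Cost of bags:
4 x $10 = $40
Cost of cups:
6 x $4 = $24
Total cost: $40 + $24 = $64
Total weight: 10 lbs
Average: $64 / 10 = $6.40/lb

$6.40/lb


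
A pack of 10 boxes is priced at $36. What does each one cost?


Total cost: $36
Number of items: 10
Unit price: $36 / 10 = $3.60

$3.60


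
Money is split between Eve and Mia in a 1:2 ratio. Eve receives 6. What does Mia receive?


Find the multiplier:
6 / 1 = 6
Apply to Mia's share:
2 x 6 = 12

12


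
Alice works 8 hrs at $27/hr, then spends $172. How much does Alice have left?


Calculate earnings:
8 x $27 = $216
Subtract spending:
$216 - $172 = $44

$44


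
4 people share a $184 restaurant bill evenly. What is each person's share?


Total bill: $184
Number of people: 4
Each pays: $184 / 4 = $46

$46


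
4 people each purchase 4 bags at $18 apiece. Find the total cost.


Cost per person:
4 x $18 = $72
Group total:
4 x $72 = $288

$288


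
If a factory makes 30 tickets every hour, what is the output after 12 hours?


Production rate: 30 tickets per hour
Time: 12 hours
Total: 30 x 12 = 360 tickets

360 tickets


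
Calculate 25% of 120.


Convert percentage to decimal:
25% = 0.25
Multiply:
120 x 0.25 = 30

30


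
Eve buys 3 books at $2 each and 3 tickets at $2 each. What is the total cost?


Cost of books:
3 x $2 = $6
Cost of tickets:
3 x $2 = $6
Add both:
$6 + $6 = $12

$12


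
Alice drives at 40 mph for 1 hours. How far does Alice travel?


Use the formula: distance = speed x time
Speed = 40 mph, Time = 1 hours
40 x 1 = 40 miles

40 miles


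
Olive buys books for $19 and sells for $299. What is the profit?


Selling price = $299
Cost price = $19
Profit = selling price - cost price:
Profit = $299 - $19 = $280

$280


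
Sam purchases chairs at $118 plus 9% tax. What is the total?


Calculate the tax:
9% of $118 = $10.62
Add tax to price:
$118 + $10.62 = $128.62

$128.62


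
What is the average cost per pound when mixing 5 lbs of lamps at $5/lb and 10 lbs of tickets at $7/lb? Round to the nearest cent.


Cost of lamps:
5 x $5 = $25
Cost of tickets:
10 x $7 = $70
Total cost: $25 + $70 = $95
Total weight: 15 lbs
Average: $95 / 15 = $6.3333... ≈ $6.33/lb

$6.33/lb


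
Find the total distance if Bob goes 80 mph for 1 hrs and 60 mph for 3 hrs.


Leg 1 distance:
80 x 1 = 80 miles
Leg 2 distance:
60 x 3 = 180 miles
Total distance:
80 + 180 = 260 miles

260 miles


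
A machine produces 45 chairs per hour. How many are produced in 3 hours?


Production rate: 45 chairs per hour
Time: 3 hours
Total: 45 x 3 = 135 chairs

135 chairs


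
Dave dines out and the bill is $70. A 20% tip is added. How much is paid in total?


Calculate the tip:
20% of $70 = $14
Add tip to meal cost:
$70 + $14 = $84

$84


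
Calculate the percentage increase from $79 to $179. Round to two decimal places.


Find the absolute change:
|179 - 79| = 100
Divide by original and multiply by 100:
100 / 79 x 100 = 126.5822...% ≈ 126.58%

126.58%


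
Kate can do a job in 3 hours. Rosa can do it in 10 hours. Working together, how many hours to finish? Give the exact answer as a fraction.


Kate's rate: 1/3 of the job per hour
Rosa's rate: 1/10 of the job per hour
Combined rate: 1/3 + 1/10 = 13/30 per hour
Time = 1 / (13/30) = 30/13 hours (≈ 2.31 hours)

30/13 hours


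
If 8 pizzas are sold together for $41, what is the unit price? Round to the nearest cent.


Total cost: $41
Number of items: 8
Unit price: $41 / 8 = $5.125 ≈ $5.13

$5.13


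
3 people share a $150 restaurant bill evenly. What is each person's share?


Total bill: $150
Number of people: 3
Each pays: $150 / 3 = $50

$50


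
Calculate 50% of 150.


Convert percentage to decimal:
50% = 0.5
Multiply:
150 x 0.5 = 75

75


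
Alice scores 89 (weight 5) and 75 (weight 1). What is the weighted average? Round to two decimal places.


Weighted sum:
5 x 89 + 1 x 75 = 520
Total weight:
5 + 1 = 6
Weighted average:
520 / 6 = 86.6666... ≈ 86.67

86.67


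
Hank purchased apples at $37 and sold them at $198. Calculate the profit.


Selling price = $198
Cost price = $37
Profit = selling price - cost price:
Profit = $198 - $37 = $161

$161


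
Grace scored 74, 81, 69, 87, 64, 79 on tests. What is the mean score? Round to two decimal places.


Add the scores:
74 + 81 + 69 + 87 + 64 + 79 = 454
Divide by the number of tests:
454 / 6 = 75.6666... ≈ 75.67

75.67


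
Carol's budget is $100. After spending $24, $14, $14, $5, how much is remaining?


Add up expenses:
$24 + $14 + $14 + $5 = $57
Subtract from budget:
$100 - $57 = $43

$43


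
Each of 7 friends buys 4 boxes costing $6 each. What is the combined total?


Cost per person:
4 x $6 = $24
Group total:
7 x $24 = $168

$168


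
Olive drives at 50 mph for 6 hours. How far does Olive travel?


Use the formula: distance = speed x time
Speed = 50 mph, Time = 6 hours
50 x 6 = 300 miles

300 miles


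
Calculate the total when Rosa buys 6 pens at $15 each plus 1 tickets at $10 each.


Cost of pens:
6 x $15 = $90
Cost of tickets:
1 x $10 = $10
Add both:
$90 + $10 = $100

$100


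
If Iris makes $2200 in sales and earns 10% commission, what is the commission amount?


Convert rate to decimal:
10% = 0.1
Multiply by sales:
$2200 x 0.1 = $220

$220


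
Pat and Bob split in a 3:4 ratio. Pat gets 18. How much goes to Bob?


Find the multiplier:
18 / 3 = 6
Apply to Bob's share:
4 x 6 = 24

24


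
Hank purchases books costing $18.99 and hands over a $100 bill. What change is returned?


Start with the amount paid:
$100
Subtract the price:
$100 - $18.99 = $81.01

$81.01


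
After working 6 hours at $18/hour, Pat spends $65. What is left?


Calculate earnings:
6 x $18 = $108
Subtract spending:
$108 - $65 = $43

$43


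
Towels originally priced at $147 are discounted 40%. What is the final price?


Calculate the discount amount:
40% of $147 = $58.80
Subtract from original:
$147 - $58.80 = $88.20

$88.20


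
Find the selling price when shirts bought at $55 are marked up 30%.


Calculate the markup amount:
30% of $55 = $16.50
Add to cost:
$55 + $16.50 = $71.50

$71.50


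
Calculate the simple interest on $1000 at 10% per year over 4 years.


Use the formula I = P x R x T / 100
P x R x T = 1000 x 10 x 4 = 40000
I = 40000 / 100 = $400

$400


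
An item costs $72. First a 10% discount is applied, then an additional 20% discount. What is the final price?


First discount:
10% of $72 = $7.20
Price after first discount:
$72 - $7.20 = $64.80
Second discount:
20% of $64.80 = $12.96
Final price:
$64.80 - $12.96 = $51.84

$51.84


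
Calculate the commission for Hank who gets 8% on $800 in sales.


Convert rate to decimal:
8% = 0.08
Multiply by sales:
$800 x 0.08 = $64

$64


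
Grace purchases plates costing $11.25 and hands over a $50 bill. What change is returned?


Start with the amount paid:
$50
Subtract the price:
$50 - $11.25 = $38.75

$38.75


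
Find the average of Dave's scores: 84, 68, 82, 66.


Add the scores:
84 + 68 + 82 + 66 = 300
Divide by the number of tests:
300 / 4 = 75

75


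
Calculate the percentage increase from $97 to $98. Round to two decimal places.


Find the absolute change:
|98 - 97| = 1
Divide by original and multiply by 100:
1 / 97 x 100 = 1.0309...% ≈ 1.03%

1.03%


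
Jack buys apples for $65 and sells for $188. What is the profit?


Selling price = $188
Cost price = $65
Profit = selling price - cost price:
Profit = $188 - $65 = $123

$123


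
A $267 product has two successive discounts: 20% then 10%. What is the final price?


First discount:
20% of $267 = $53.40
Price after first discount:
$267 - $53.40 = $213.60
Second discount:
10% of $213.60 = $21.36
Final price:
$213.60 - $21.36 = $192.24

$192.24


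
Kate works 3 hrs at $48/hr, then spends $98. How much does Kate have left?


Calculate earnings:
3 x $48 = $144
Subtract spending:
$144 - $98 = $46

$46


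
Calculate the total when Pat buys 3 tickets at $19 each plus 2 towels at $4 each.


Cost of tickets:
3 x $19 = $57
Cost of towels:
2 x $4 = $8
Add both:
$57 + $8 = $65

$65


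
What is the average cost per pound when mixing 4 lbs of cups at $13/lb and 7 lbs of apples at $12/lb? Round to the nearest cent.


Cost of cups:
4 x $13 = $52
Cost of apples:
7 x $12 = $84
Total cost: $52 + $84 = $136
Total weight: 11 lbs
Average: $136 / 11 = $12.3636... ≈ $12.36/lb

$12.36/lb


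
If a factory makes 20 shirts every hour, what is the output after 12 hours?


Production rate: 20 shirts per hour
Time: 12 hours
Total: 20 x 12 = 240 shirts

240 shirts


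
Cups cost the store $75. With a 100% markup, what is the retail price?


Calculate the markup amount:
100% of $75 = $75
Add to cost:
$75 + $75 = $150

$150


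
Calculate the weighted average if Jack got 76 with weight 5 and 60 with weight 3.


Weighted sum:
5 x 76 + 3 x 60 = 560
Total weight:
5 + 3 = 8
Weighted average:
560 / 8 = 70

70


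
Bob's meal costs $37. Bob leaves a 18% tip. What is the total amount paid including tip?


Calculate the tip:
18% of $37 = $6.66
Add tip to meal cost:
$37 + $6.66 = $43.66

$43.66


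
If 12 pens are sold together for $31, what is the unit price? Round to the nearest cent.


Total cost: $31
Number of items: 12
Unit price: $31 / 12 = $2.5833... ≈ $2.58

$2.58


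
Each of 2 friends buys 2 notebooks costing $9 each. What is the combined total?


Cost per person:
2 x $9 = $18
Group total:
2 x $18 = $36

$36


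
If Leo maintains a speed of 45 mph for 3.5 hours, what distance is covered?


Use the formula: distance = speed x time
Speed = 45 mph, Time = 3.5 hours
45 x 3.5 = 157.5 miles

157.5 miles
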